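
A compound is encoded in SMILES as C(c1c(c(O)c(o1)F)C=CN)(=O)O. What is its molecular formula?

C7H6FNO4

Heavy atoms from the SMILES: 7 C, 1 F, 1 N, 4 O.
Implicit hydrogens by atom environment:
  4 × C (aromatic): no H
  2 × C: 1 H each → 2
  2 × O: 1 H each → 2
  1 × C: no H
  1 × F: no H
  1 × N: 2 H
  1 × O (aromatic): no H
  1 × O: no H
  Total hydrogens = 6.
Molecular formula: C7H6FNO4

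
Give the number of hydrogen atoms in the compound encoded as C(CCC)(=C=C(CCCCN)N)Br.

Hydrogens are implicit in SMILES; fill each atom to its normal valence:
  6 × C: 2 H each → 12
  3 × C: no H
  2 × N: 2 H each → 4
  1 × Br: no H
  1 × C: 3 H
  Total hydrogens = 19.

19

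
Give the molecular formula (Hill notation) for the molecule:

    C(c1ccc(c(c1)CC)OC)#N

Heavy atoms from the SMILES: 10 C, 1 N, 1 O.
Implicit hydrogens by atom environment:
  3 × C (aromatic): 1 H each → 3
  3 × C (aromatic): no H
  2 × C: 3 H each → 6
  1 × C: 2 H
  1 × C: no H
  1 × N: no H
  1 × O: no H
  Total hydrogens = 11.
Molecular formula: C10H11NO

C10H11NO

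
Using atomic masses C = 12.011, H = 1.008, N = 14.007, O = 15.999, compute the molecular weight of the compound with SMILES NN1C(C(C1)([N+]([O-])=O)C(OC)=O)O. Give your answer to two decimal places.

191.14

Molecular formula: C5H9N3O5.
M = 5×12.011 + 9×1.008 + 3×14.007 + 5×15.999 = 191.14 g/mol.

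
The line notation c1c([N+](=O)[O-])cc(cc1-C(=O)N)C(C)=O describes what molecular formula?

C9H8N2O4

Heavy atoms from the SMILES: 9 C, 2 N, 4 O.
Implicit hydrogens by atom environment:
  3 × C (aromatic): 1 H each → 3
  3 × C (aromatic): no H
  3 × O: no H
  2 × C: no H
  1 × C: 3 H
  1 × N: 2 H
  1 × N (charge +1): no H
  1 × O (charge -1): no H
  Total hydrogens = 8.
Molecular formula: C9H8N2O4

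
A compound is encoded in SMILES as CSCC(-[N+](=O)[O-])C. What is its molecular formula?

Heavy atoms from the SMILES: 4 C, 1 N, 2 O, 1 S.
Implicit hydrogens by atom environment:
  2 × C: 3 H each → 6
  1 × C: 2 H
  1 × C: 1 H
  1 × N (charge +1): no H
  1 × O: no H
  1 × O (charge -1): no H
  1 × S: no H
  Total hydrogens = 9.
Molecular formula: C4H9NO2S

C4H9NO2S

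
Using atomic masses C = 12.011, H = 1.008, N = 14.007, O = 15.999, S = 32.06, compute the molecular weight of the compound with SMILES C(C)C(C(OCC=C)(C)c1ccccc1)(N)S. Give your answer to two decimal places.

Molecular formula: C14H21NOS.
M = 14×12.011 + 21×1.008 + 1×14.007 + 1×15.999 + 1×32.06 = 251.39 g/mol.

251.39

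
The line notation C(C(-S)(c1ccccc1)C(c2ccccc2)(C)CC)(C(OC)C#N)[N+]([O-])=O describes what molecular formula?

Heavy atoms from the SMILES: 21 C, 2 N, 3 O, 1 S.
Implicit hydrogens by atom environment:
  10 × C (aromatic): 1 H each → 10
  3 × C: 3 H each → 9
  3 × C: no H
  2 × C: 1 H each → 2
  2 × C (aromatic): no H
  2 × O: no H
  1 × C: 2 H
  1 × N (charge +1): no H
  1 × N: no H
  1 × O (charge -1): no H
  1 × S: 1 H
  Total hydrogens = 24.
Molecular formula: C21H24N2O3S

C21H24N2O3S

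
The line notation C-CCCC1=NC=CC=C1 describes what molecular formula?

C9H13N

Heavy atoms from the SMILES: 9 C, 1 N.
Implicit hydrogens by atom environment:
  4 × C (aromatic): 1 H each → 4
  3 × C: 2 H each → 6
  1 × C: 3 H
  1 × C (aromatic): no H
  1 × N (aromatic): no H
  Total hydrogens = 13.
Molecular formula: C9H13N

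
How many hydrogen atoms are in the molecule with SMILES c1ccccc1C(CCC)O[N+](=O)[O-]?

13

Hydrogens are implicit in SMILES; fill each atom to its normal valence:
  5 × C (aromatic): 1 H each → 5
  2 × C: 2 H each → 4
  2 × O: no H
  1 × C: 3 H
  1 × C: 1 H
  1 × C (aromatic): no H
  1 × N (charge +1): no H
  1 × O (charge -1): no H
  Total hydrogens = 13.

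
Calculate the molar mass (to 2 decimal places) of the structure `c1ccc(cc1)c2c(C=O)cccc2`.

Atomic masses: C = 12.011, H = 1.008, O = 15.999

Molecular formula: C13H10O.
M = 13×12.011 + 10×1.008 + 1×15.999 = 182.22 g/mol.

182.22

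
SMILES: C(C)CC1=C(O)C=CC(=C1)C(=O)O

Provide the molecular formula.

C10H12O3

Heavy atoms from the SMILES: 10 C, 3 O.
Implicit hydrogens by atom environment:
  3 × C (aromatic): 1 H each → 3
  3 × C (aromatic): no H
  2 × C: 2 H each → 4
  2 × O: 1 H each → 2
  1 × C: 3 H
  1 × C: no H
  1 × O: no H
  Total hydrogens = 12.
Molecular formula: C10H12O3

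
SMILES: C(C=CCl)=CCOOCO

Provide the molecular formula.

Heavy atoms from the SMILES: 6 C, 1 Cl, 3 O.
Implicit hydrogens by atom environment:
  4 × C: 1 H each → 4
  2 × C: 2 H each → 4
  2 × O: no H
  1 × Cl: no H
  1 × O: 1 H
  Total hydrogens = 9.
Molecular formula: C6H9ClO3

C6H9ClO3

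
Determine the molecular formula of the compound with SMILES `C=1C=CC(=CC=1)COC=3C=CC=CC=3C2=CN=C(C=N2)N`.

Heavy atoms from the SMILES: 17 C, 3 N, 1 O.
Implicit hydrogens by atom environment:
  11 × C (aromatic): 1 H each → 11
  5 × C (aromatic): no H
  2 × N (aromatic): no H
  1 × C: 2 H
  1 × N: 2 H
  1 × O: no H
  Total hydrogens = 15.
Molecular formula: C17H15N3O

C17H15N3O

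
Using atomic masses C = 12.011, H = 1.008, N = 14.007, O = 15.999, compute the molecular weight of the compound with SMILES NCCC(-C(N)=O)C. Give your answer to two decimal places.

Molecular formula: C5H12N2O.
M = 5×12.011 + 12×1.008 + 2×14.007 + 1×15.999 = 116.16 g/mol.

116.16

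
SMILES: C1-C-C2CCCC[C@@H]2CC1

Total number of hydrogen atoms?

18

Hydrogens are implicit in SMILES; fill each atom to its normal valence:
  8 × C: 2 H each → 16
  2 × C: 1 H each → 2
  Total hydrogens = 18.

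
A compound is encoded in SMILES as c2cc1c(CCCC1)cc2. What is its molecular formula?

Heavy atoms from the SMILES: 10 C.
Implicit hydrogens by atom environment:
  4 × C: 2 H each → 8
  4 × C (aromatic): 1 H each → 4
  2 × C (aromatic): no H
  Total hydrogens = 12.
Molecular formula: C10H12

C10H12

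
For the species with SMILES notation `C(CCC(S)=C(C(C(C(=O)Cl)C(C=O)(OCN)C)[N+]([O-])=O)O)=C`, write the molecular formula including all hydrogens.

C13H19ClN2O6S

Heavy atoms from the SMILES: 13 C, 1 Cl, 2 N, 6 O, 1 S.
Implicit hydrogens by atom environment:
  4 × C: 2 H each → 8
  4 × C: 1 H each → 4
  4 × C: no H
  4 × O: no H
  1 × C: 3 H
  1 × Cl: no H
  1 × N: 2 H
  1 × N (charge +1): no H
  1 × O: 1 H
  1 × O (charge -1): no H
  1 × S: 1 H
  Total hydrogens = 19.
Molecular formula: C13H19ClN2O6S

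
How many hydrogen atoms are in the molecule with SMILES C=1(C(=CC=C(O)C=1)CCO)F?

Hydrogens are implicit in SMILES; fill each atom to its normal valence:
  3 × C (aromatic): 1 H each → 3
  3 × C (aromatic): no H
  2 × C: 2 H each → 4
  2 × O: 1 H each → 2
  1 × F: no H
  Total hydrogens = 9.

9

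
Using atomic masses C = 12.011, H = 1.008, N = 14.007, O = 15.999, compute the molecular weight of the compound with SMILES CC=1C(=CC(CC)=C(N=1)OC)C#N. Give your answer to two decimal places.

176.22

Molecular formula: C10H12N2O.
M = 10×12.011 + 12×1.008 + 2×14.007 + 1×15.999 = 176.22 g/mol.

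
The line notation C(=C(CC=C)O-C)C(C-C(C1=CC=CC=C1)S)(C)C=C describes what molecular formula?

C18H24OS

Heavy atoms from the SMILES: 18 C, 1 O, 1 S.
Implicit hydrogens by atom environment:
  5 × C (aromatic): 1 H each → 5
  4 × C: 2 H each → 8
  4 × C: 1 H each → 4
  2 × C: 3 H each → 6
  2 × C: no H
  1 × C (aromatic): no H
  1 × O: no H
  1 × S: 1 H
  Total hydrogens = 24.
Molecular formula: C18H24OS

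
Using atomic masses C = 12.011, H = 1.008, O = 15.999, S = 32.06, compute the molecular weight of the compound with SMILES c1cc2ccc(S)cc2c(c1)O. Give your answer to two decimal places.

176.23

Molecular formula: C10H8OS.
M = 10×12.011 + 8×1.008 + 1×15.999 + 1×32.06 = 176.23 g/mol.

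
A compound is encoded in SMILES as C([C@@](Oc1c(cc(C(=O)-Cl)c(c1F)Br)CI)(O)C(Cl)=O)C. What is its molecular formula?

Heavy atoms from the SMILES: 1 Br, 12 C, 2 Cl, 1 F, 1 I, 4 O.
Implicit hydrogens by atom environment:
  5 × C (aromatic): no H
  3 × C: no H
  3 × O: no H
  2 × C: 2 H each → 4
  2 × Cl: no H
  1 × Br: no H
  1 × C: 3 H
  1 × C (aromatic): 1 H
  1 × F: no H
  1 × I: no H
  1 × O: 1 H
  Total hydrogens = 9.
Molecular formula: C12H9BrCl2FIO4

C12H9BrCl2FIO4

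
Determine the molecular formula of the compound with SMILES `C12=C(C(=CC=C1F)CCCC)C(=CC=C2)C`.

C15H17F

Heavy atoms from the SMILES: 15 C, 1 F.
Implicit hydrogens by atom environment:
  5 × C (aromatic): 1 H each → 5
  5 × C (aromatic): no H
  3 × C: 2 H each → 6
  2 × C: 3 H each → 6
  1 × F: no H
  Total hydrogens = 17.
Molecular formula: C15H17F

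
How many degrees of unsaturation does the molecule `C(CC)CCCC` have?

Molecular formula from the SMILES: C7H16.
DoU = (2C + 2 + N − H − X)/2 = (2·7 + 2 + 0 − 16 − 0)/2 = 0/2 = 0.
(Structurally: 0 ring(s) + 0 π bond(s) = 0.)

0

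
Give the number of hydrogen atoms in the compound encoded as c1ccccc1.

Hydrogens are implicit in SMILES; fill each atom to its normal valence:
  6 × C (aromatic): 1 H each → 6
  Total hydrogens = 6.

6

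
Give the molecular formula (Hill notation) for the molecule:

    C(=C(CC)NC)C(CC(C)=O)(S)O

Heavy atoms from the SMILES: 9 C, 1 N, 2 O, 1 S.
Implicit hydrogens by atom environment:
  3 × C: 3 H each → 9
  3 × C: no H
  2 × C: 2 H each → 4
  1 × C: 1 H
  1 × N: 1 H
  1 × O: 1 H
  1 × O: no H
  1 × S: 1 H
  Total hydrogens = 17.
Molecular formula: C9H17NO2S

C9H17NO2S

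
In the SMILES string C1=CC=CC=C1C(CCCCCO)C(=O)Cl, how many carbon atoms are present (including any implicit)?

The symbol for carbon appears 13 times in the SMILES. (Cl is a single chlorine, not C + l.)

13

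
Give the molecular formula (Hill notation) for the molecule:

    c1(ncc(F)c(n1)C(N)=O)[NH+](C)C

Heavy atoms from the SMILES: 7 C, 1 F, 4 N, 1 O.
Implicit hydrogens by atom environment:
  3 × C (aromatic): no H
  2 × C: 3 H each → 6
  2 × N (aromatic): no H
  1 × C (aromatic): 1 H
  1 × C: no H
  1 × F: no H
  1 × N: 2 H
  1 × N (charge +1): 1 H
  1 × O: no H
  Total hydrogens = 10.
Net charge +1.
Molecular formula: C7H10FN4O+

C7H10FN4O+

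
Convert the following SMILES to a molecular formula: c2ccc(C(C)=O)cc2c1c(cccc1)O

Heavy atoms from the SMILES: 14 C, 2 O.
Implicit hydrogens by atom environment:
  8 × C (aromatic): 1 H each → 8
  4 × C (aromatic): no H
  1 × C: 3 H
  1 × C: no H
  1 × O: 1 H
  1 × O: no H
  Total hydrogens = 12.
Molecular formula: C14H12O2

C14H12O2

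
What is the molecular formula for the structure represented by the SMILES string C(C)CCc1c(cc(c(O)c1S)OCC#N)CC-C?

C15H21NO2S

Heavy atoms from the SMILES: 15 C, 1 N, 2 O, 1 S.
Implicit hydrogens by atom environment:
  6 × C: 2 H each → 12
  5 × C (aromatic): no H
  2 × C: 3 H each → 6
  1 × C (aromatic): 1 H
  1 × C: no H
  1 × N: no H
  1 × O: 1 H
  1 × O: no H
  1 × S: 1 H
  Total hydrogens = 21.
Molecular formula: C15H21NO2S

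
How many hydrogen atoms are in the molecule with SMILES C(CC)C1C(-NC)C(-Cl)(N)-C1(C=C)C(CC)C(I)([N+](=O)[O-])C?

Hydrogens are implicit in SMILES; fill each atom to its normal valence:
  4 × C: 3 H each → 12
  4 × C: 2 H each → 8
  4 × C: 1 H each → 4
  3 × C: no H
  1 × Cl: no H
  1 × I: no H
  1 × N: 2 H
  1 × N: 1 H
  1 × N (charge +1): no H
  1 × O: no H
  1 × O (charge -1): no H
  Total hydrogens = 27.

27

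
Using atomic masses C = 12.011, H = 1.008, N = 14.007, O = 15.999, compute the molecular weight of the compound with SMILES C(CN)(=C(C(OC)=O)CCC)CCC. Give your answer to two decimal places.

199.29

Molecular formula: C11H21NO2.
M = 11×12.011 + 21×1.008 + 1×14.007 + 2×15.999 = 199.29 g/mol.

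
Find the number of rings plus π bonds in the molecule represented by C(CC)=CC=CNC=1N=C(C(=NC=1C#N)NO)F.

8

Molecular formula from the SMILES: C11H12FN5O.
DoU = (2C + 2 + N − H − X)/2 = (2·11 + 2 + 5 − 12 − 1)/2 = 16/2 = 8.
(Structurally: 1 ring(s) + 7 π bond(s) = 8.)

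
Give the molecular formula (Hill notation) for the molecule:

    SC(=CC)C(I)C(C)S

C6H11IS2

Heavy atoms from the SMILES: 6 C, 1 I, 2 S.
Implicit hydrogens by atom environment:
  3 × C: 1 H each → 3
  2 × C: 3 H each → 6
  2 × S: 1 H each → 2
  1 × C: no H
  1 × I: no H
  Total hydrogens = 11.
Molecular formula: C6H11IS2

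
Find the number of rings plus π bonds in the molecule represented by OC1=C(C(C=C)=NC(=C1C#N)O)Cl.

7

Molecular formula from the SMILES: C8H5ClN2O2.
DoU = (2C + 2 + N − H − X)/2 = (2·8 + 2 + 2 − 5 − 1)/2 = 14/2 = 7.
(Structurally: 1 ring(s) + 6 π bond(s) = 7.)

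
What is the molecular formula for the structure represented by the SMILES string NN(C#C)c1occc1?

Heavy atoms from the SMILES: 6 C, 2 N, 1 O.
Implicit hydrogens by atom environment:
  3 × C (aromatic): 1 H each → 3
  1 × C: 1 H
  1 × C (aromatic): no H
  1 × C: no H
  1 × N: 2 H
  1 × N: no H
  1 × O (aromatic): no H
  Total hydrogens = 6.
Molecular formula: C6H6N2O

C6H6N2O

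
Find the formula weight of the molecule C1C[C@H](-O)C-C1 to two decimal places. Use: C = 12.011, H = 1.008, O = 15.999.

86.13

Molecular formula: C5H10O.
M = 5×12.011 + 10×1.008 + 1×15.999 = 86.13 g/mol.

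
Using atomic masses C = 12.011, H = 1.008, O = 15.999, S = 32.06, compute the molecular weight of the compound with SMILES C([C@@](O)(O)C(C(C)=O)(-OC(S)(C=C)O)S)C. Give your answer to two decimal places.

268.34

Molecular formula: C9H16O5S2.
M = 9×12.011 + 16×1.008 + 5×15.999 + 2×32.06 = 268.34 g/mol.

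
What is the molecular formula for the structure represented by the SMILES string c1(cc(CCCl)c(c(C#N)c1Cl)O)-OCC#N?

Heavy atoms from the SMILES: 11 C, 2 Cl, 2 N, 2 O.
Implicit hydrogens by atom environment:
  5 × C (aromatic): no H
  3 × C: 2 H each → 6
  2 × C: no H
  2 × Cl: no H
  2 × N: no H
  1 × C (aromatic): 1 H
  1 × O: 1 H
  1 × O: no H
  Total hydrogens = 8.
Molecular formula: C11H8Cl2N2O2

C11H8Cl2N2O2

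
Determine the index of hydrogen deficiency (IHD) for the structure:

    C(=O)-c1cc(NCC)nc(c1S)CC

Molecular formula from the SMILES: C10H14N2OS.
DoU = (2C + 2 + N − H − X)/2 = (2·10 + 2 + 2 − 14 − 0)/2 = 10/2 = 5.
(Structurally: 1 ring(s) + 4 π bond(s) = 5.)

5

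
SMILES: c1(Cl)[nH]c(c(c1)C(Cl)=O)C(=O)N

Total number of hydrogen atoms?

Hydrogens are implicit in SMILES; fill each atom to its normal valence:
  3 × C (aromatic): no H
  2 × C: no H
  2 × Cl: no H
  2 × O: no H
  1 × C (aromatic): 1 H
  1 × N: 2 H
  1 × N (aromatic): 1 H
  Total hydrogens = 4.

4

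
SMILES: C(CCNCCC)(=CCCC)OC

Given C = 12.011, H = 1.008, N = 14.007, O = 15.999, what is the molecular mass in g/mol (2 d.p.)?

Molecular formula: C11H23NO.
M = 11×12.011 + 23×1.008 + 1×14.007 + 1×15.999 = 185.31 g/mol.

185.31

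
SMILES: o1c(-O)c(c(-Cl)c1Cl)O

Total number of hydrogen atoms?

2

Hydrogens are implicit in SMILES; fill each atom to its normal valence:
  4 × C (aromatic): no H
  2 × Cl: no H
  2 × O: 1 H each → 2
  1 × O (aromatic): no H
  Total hydrogens = 2.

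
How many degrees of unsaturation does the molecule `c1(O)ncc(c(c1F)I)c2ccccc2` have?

8

Molecular formula from the SMILES: C11H7FINO.
DoU = (2C + 2 + N − H − X)/2 = (2·11 + 2 + 1 − 7 − 2)/2 = 16/2 = 8.
(Structurally: 2 ring(s) + 6 π bond(s) = 8.)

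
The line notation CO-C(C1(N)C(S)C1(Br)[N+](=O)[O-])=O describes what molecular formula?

Heavy atoms from the SMILES: 1 Br, 5 C, 2 N, 4 O, 1 S.
Implicit hydrogens by atom environment:
  3 × C: no H
  3 × O: no H
  1 × Br: no H
  1 × C: 3 H
  1 × C: 1 H
  1 × N: 2 H
  1 × N (charge +1): no H
  1 × O (charge -1): no H
  1 × S: 1 H
  Total hydrogens = 7.
Molecular formula: C5H7BrN2O4S

C5H7BrN2O4S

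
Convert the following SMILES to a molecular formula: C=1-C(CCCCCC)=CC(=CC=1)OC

Heavy atoms from the SMILES: 13 C, 1 O.
Implicit hydrogens by atom environment:
  5 × C: 2 H each → 10
  4 × C (aromatic): 1 H each → 4
  2 × C: 3 H each → 6
  2 × C (aromatic): no H
  1 × O: no H
  Total hydrogens = 20.
Molecular formula: C13H20O

C13H20O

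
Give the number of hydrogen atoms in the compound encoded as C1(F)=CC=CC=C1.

Hydrogens are implicit in SMILES; fill each atom to its normal valence:
  5 × C (aromatic): 1 H each → 5
  1 × C (aromatic): no H
  1 × F: no H
  Total hydrogens = 5.

5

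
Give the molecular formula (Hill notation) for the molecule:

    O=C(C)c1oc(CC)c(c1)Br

Heavy atoms from the SMILES: 1 Br, 8 C, 2 O.
Implicit hydrogens by atom environment:
  3 × C (aromatic): no H
  2 × C: 3 H each → 6
  1 × Br: no H
  1 × C: 2 H
  1 × C (aromatic): 1 H
  1 × C: no H
  1 × O (aromatic): no H
  1 × O: no H
  Total hydrogens = 9.
Molecular formula: C8H9BrO2

C8H9BrO2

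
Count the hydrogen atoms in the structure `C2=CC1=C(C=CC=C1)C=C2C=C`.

Hydrogens are implicit in SMILES; fill each atom to its normal valence:
  7 × C (aromatic): 1 H each → 7
  3 × C (aromatic): no H
  1 × C: 2 H
  1 × C: 1 H
  Total hydrogens = 10.

10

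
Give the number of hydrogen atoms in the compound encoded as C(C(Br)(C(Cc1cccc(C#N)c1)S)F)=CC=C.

13

Hydrogens are implicit in SMILES; fill each atom to its normal valence:
  4 × C: 1 H each → 4
  4 × C (aromatic): 1 H each → 4
  2 × C: 2 H each → 4
  2 × C: no H
  2 × C (aromatic): no H
  1 × Br: no H
  1 × F: no H
  1 × N: no H
  1 × S: 1 H
  Total hydrogens = 13.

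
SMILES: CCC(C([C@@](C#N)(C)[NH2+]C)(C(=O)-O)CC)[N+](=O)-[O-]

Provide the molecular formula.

C11H20N3O4+

Heavy atoms from the SMILES: 11 C, 3 N, 4 O.
Implicit hydrogens by atom environment:
  4 × C: 3 H each → 12
  4 × C: no H
  2 × C: 2 H each → 4
  2 × O: no H
  1 × C: 1 H
  1 × N (charge +1): 2 H
  1 × N: no H
  1 × N (charge +1): no H
  1 × O: 1 H
  1 × O (charge -1): no H
  Total hydrogens = 20.
Net charge +1.
Molecular formula: C11H20N3O4+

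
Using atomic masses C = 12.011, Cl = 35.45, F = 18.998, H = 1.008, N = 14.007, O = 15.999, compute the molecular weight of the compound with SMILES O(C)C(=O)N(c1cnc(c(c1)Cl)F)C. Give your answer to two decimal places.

Molecular formula: C8H8ClFN2O2.
M = 8×12.011 + 1×35.45 + 1×18.998 + 8×1.008 + 2×14.007 + 2×15.999 = 218.61 g/mol.

218.61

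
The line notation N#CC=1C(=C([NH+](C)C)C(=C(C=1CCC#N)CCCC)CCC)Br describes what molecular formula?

Heavy atoms from the SMILES: 1 Br, 19 C, 3 N.
Implicit hydrogens by atom environment:
  7 × C: 2 H each → 14
  6 × C (aromatic): no H
  4 × C: 3 H each → 12
  2 × C: no H
  2 × N: no H
  1 × Br: no H
  1 × N (charge +1): 1 H
  Total hydrogens = 27.
Net charge +1.
Molecular formula: C19H27BrN3+

C19H27BrN3+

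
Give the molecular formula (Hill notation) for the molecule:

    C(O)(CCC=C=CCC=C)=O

Heavy atoms from the SMILES: 9 C, 2 O.
Implicit hydrogens by atom environment:
  4 × C: 2 H each → 8
  3 × C: 1 H each → 3
  2 × C: no H
  1 × O: 1 H
  1 × O: no H
  Total hydrogens = 12.
Molecular formula: C9H12O2

C9H12O2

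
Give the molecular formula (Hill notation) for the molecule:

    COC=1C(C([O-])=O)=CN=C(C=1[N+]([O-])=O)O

Heavy atoms from the SMILES: 7 C, 2 N, 6 O.
Implicit hydrogens by atom environment:
  4 × C (aromatic): no H
  3 × O: no H
  2 × O (charge -1): no H
  1 × C: 3 H
  1 × C (aromatic): 1 H
  1 × C: no H
  1 × N (aromatic): no H
  1 × N (charge +1): no H
  1 × O: 1 H
  Total hydrogens = 5.
Net charge -1.
Molecular formula: C7H5N2O6-

C7H5N2O6-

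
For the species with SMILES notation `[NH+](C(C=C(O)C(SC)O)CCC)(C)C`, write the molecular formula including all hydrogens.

C10H22NO2S+

Heavy atoms from the SMILES: 10 C, 1 N, 2 O, 1 S.
Implicit hydrogens by atom environment:
  4 × C: 3 H each → 12
  3 × C: 1 H each → 3
  2 × C: 2 H each → 4
  2 × O: 1 H each → 2
  1 × C: no H
  1 × N (charge +1): 1 H
  1 × S: no H
  Total hydrogens = 22.
Net charge +1.
Molecular formula: C10H22NO2S+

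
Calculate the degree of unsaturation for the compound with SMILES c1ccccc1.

4

Molecular formula from the SMILES: C6H6.
DoU = (2C + 2 + N − H − X)/2 = (2·6 + 2 + 0 − 6 − 0)/2 = 8/2 = 4.
(Structurally: 1 ring(s) + 3 π bond(s) = 4.)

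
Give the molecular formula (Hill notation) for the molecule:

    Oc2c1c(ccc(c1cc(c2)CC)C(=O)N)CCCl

C15H16ClNO2

Heavy atoms from the SMILES: 15 C, 1 Cl, 1 N, 2 O.
Implicit hydrogens by atom environment:
  6 × C (aromatic): no H
  4 × C (aromatic): 1 H each → 4
  3 × C: 2 H each → 6
  1 × C: 3 H
  1 × C: no H
  1 × Cl: no H
  1 × N: 2 H
  1 × O: 1 H
  1 × O: no H
  Total hydrogens = 16.
Molecular formula: C15H16ClNO2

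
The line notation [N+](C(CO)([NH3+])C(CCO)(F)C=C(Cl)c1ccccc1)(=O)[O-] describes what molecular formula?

Heavy atoms from the SMILES: 13 C, 1 Cl, 1 F, 2 N, 4 O.
Implicit hydrogens by atom environment:
  5 × C (aromatic): 1 H each → 5
  3 × C: 2 H each → 6
  3 × C: no H
  2 × O: 1 H each → 2
  1 × C: 1 H
  1 × C (aromatic): no H
  1 × Cl: no H
  1 × F: no H
  1 × N (charge +1): 3 H
  1 × N (charge +1): no H
  1 × O: no H
  1 × O (charge -1): no H
  Total hydrogens = 17.
Net charge +1.
Molecular formula: C13H17ClFN2O4+

C13H17ClFN2O4+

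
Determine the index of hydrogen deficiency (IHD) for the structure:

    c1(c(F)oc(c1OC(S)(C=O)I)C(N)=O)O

5

Molecular formula from the SMILES: C7H5FINO5S.
DoU = (2C + 2 + N − H − X)/2 = (2·7 + 2 + 1 − 5 − 2)/2 = 10/2 = 5.
(Structurally: 1 ring(s) + 4 π bond(s) = 5.)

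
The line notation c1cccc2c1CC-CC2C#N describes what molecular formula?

Heavy atoms from the SMILES: 11 C, 1 N.
Implicit hydrogens by atom environment:
  4 × C (aromatic): 1 H each → 4
  3 × C: 2 H each → 6
  2 × C (aromatic): no H
  1 × C: 1 H
  1 × C: no H
  1 × N: no H
  Total hydrogens = 11.
Molecular formula: C11H11N

C11H11N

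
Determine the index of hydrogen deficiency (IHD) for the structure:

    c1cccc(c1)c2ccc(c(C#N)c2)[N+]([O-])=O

Molecular formula from the SMILES: C13H8N2O2.
DoU = (2C + 2 + N − H − X)/2 = (2·13 + 2 + 2 − 8 − 0)/2 = 22/2 = 11.
(Structurally: 2 ring(s) + 9 π bond(s) = 11.)

11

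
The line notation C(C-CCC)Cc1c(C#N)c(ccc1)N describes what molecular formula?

Heavy atoms from the SMILES: 13 C, 2 N.
Implicit hydrogens by atom environment:
  5 × C: 2 H each → 10
  3 × C (aromatic): 1 H each → 3
  3 × C (aromatic): no H
  1 × C: 3 H
  1 × C: no H
  1 × N: 2 H
  1 × N: no H
  Total hydrogens = 18.
Molecular formula: C13H18N2

C13H18N2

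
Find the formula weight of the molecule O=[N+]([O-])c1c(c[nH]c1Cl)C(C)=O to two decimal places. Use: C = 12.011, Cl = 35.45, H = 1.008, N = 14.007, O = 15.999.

Molecular formula: C6H5ClN2O3.
M = 6×12.011 + 1×35.45 + 5×1.008 + 2×14.007 + 3×15.999 = 188.57 g/mol.

188.57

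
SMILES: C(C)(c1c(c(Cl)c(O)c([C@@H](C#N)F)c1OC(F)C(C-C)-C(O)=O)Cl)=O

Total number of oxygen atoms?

The symbol for oxygen appears 5 times in the SMILES.

5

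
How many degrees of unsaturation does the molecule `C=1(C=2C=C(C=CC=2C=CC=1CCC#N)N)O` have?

9

Molecular formula from the SMILES: C13H12N2O.
DoU = (2C + 2 + N − H − X)/2 = (2·13 + 2 + 2 − 12 − 0)/2 = 18/2 = 9.
(Structurally: 2 ring(s) + 7 π bond(s) = 9.)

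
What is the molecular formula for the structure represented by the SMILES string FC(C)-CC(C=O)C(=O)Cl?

Heavy atoms from the SMILES: 6 C, 1 Cl, 1 F, 2 O.
Implicit hydrogens by atom environment:
  3 × C: 1 H each → 3
  2 × O: no H
  1 × C: 3 H
  1 × C: 2 H
  1 × C: no H
  1 × Cl: no H
  1 × F: no H
  Total hydrogens = 8.
Molecular formula: C6H8ClFO2

C6H8ClFO2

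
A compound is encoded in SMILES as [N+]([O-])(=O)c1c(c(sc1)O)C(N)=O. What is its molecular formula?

Heavy atoms from the SMILES: 5 C, 2 N, 4 O, 1 S.
Implicit hydrogens by atom environment:
  3 × C (aromatic): no H
  2 × O: no H
  1 × C (aromatic): 1 H
  1 × C: no H
  1 × N: 2 H
  1 × N (charge +1): no H
  1 × O: 1 H
  1 × O (charge -1): no H
  1 × S (aromatic): no H
  Total hydrogens = 4.
Molecular formula: C5H4N2O4S

C5H4N2O4S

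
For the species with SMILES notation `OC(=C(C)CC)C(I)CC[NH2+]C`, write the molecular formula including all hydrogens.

Heavy atoms from the SMILES: 9 C, 1 I, 1 N, 1 O.
Implicit hydrogens by atom environment:
  3 × C: 3 H each → 9
  3 × C: 2 H each → 6
  2 × C: no H
  1 × C: 1 H
  1 × I: no H
  1 × N (charge +1): 2 H
  1 × O: 1 H
  Total hydrogens = 19.
Net charge +1.
Molecular formula: C9H19INO+

C9H19INO+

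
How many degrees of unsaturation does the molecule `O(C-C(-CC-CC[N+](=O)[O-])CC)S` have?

Molecular formula from the SMILES: C8H17NO3S.
DoU = (2C + 2 + N − H − X)/2 = (2·8 + 2 + 1 − 17 − 0)/2 = 2/2 = 1.
(Structurally: 0 ring(s) + 1 π bond(s) = 1.)

1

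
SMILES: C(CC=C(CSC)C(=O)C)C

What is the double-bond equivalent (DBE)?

2

Molecular formula from the SMILES: C9H16OS.
DoU = (2C + 2 + N − H − X)/2 = (2·9 + 2 + 0 − 16 − 0)/2 = 4/2 = 2.
(Structurally: 0 ring(s) + 2 π bond(s) = 2.)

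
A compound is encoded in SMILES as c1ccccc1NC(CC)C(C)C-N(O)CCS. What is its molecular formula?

C14H24N2OS

Heavy atoms from the SMILES: 14 C, 2 N, 1 O, 1 S.
Implicit hydrogens by atom environment:
  5 × C (aromatic): 1 H each → 5
  4 × C: 2 H each → 8
  2 × C: 3 H each → 6
  2 × C: 1 H each → 2
  1 × C (aromatic): no H
  1 × N: 1 H
  1 × N: no H
  1 × O: 1 H
  1 × S: 1 H
  Total hydrogens = 24.
Molecular formula: C14H24N2OS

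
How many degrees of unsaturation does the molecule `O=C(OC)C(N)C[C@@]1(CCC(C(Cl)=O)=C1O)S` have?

Molecular formula from the SMILES: C10H14ClNO4S.
DoU = (2C + 2 + N − H − X)/2 = (2·10 + 2 + 1 − 14 − 1)/2 = 8/2 = 4.
(Structurally: 1 ring(s) + 3 π bond(s) = 4.)

4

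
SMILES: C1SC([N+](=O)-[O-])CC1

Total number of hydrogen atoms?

7

Hydrogens are implicit in SMILES; fill each atom to its normal valence:
  3 × C: 2 H each → 6
  1 × C: 1 H
  1 × N (charge +1): no H
  1 × O: no H
  1 × O (charge -1): no H
  1 × S: no H
  Total hydrogens = 7.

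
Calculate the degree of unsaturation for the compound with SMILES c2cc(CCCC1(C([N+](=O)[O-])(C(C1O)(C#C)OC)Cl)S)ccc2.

Molecular formula from the SMILES: C16H18ClNO4S.
DoU = (2C + 2 + N − H − X)/2 = (2·16 + 2 + 1 − 18 − 1)/2 = 16/2 = 8.
(Structurally: 2 ring(s) + 6 π bond(s) = 8.)

8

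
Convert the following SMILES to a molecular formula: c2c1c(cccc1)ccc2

Heavy atoms from the SMILES: 10 C.
Implicit hydrogens by atom environment:
  8 × C (aromatic): 1 H each → 8
  2 × C (aromatic): no H
  Total hydrogens = 8.
Molecular formula: C10H8

C10H8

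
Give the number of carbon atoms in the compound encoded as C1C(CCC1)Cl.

5

The symbol for carbon appears 5 times in the SMILES. (Cl is a single chlorine, not C + l.)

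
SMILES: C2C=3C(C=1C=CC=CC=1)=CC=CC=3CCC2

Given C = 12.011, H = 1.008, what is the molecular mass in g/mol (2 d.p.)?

Molecular formula: C16H16.
M = 16×12.011 + 16×1.008 = 208.30 g/mol.

208.30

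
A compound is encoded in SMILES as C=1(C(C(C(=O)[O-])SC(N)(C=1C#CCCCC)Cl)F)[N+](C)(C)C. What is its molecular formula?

C15H22ClFN2O2S

Heavy atoms from the SMILES: 15 C, 1 Cl, 1 F, 2 N, 2 O, 1 S.
Implicit hydrogens by atom environment:
  6 × C: no H
  4 × C: 3 H each → 12
  3 × C: 2 H each → 6
  2 × C: 1 H each → 2
  1 × Cl: no H
  1 × F: no H
  1 × N: 2 H
  1 × N (charge +1): no H
  1 × O: no H
  1 × O (charge -1): no H
  1 × S: no H
  Total hydrogens = 22.
Molecular formula: C15H22ClFN2O2S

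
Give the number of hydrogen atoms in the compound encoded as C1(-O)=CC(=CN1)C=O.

Hydrogens are implicit in SMILES; fill each atom to its normal valence:
  2 × C (aromatic): 1 H each → 2
  2 × C (aromatic): no H
  1 × C: 1 H
  1 × N (aromatic): 1 H
  1 × O: 1 H
  1 × O: no H
  Total hydrogens = 5.

5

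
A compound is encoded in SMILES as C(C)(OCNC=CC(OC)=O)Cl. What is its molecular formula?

C7H12ClNO3

Heavy atoms from the SMILES: 7 C, 1 Cl, 1 N, 3 O.
Implicit hydrogens by atom environment:
  3 × C: 1 H each → 3
  3 × O: no H
  2 × C: 3 H each → 6
  1 × C: 2 H
  1 × C: no H
  1 × Cl: no H
  1 × N: 1 H
  Total hydrogens = 12.
Molecular formula: C7H12ClNO3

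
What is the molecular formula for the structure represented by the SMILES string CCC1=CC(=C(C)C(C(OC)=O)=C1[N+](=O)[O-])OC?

C12H15NO5

Heavy atoms from the SMILES: 12 C, 1 N, 5 O.
Implicit hydrogens by atom environment:
  5 × C (aromatic): no H
  4 × C: 3 H each → 12
  4 × O: no H
  1 × C: 2 H
  1 × C (aromatic): 1 H
  1 × C: no H
  1 × N (charge +1): no H
  1 × O (charge -1): no H
  Total hydrogens = 15.
Molecular formula: C12H15NO5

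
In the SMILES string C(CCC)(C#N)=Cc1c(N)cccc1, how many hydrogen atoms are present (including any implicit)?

Hydrogens are implicit in SMILES; fill each atom to its normal valence:
  4 × C (aromatic): 1 H each → 4
  2 × C: 2 H each → 4
  2 × C: no H
  2 × C (aromatic): no H
  1 × C: 3 H
  1 × C: 1 H
  1 × N: 2 H
  1 × N: no H
  Total hydrogens = 14.

14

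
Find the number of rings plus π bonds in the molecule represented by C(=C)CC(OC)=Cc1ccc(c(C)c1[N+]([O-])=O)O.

7

Molecular formula from the SMILES: C13H15NO4.
DoU = (2C + 2 + N − H − X)/2 = (2·13 + 2 + 1 − 15 − 0)/2 = 14/2 = 7.
(Structurally: 1 ring(s) + 6 π bond(s) = 7.)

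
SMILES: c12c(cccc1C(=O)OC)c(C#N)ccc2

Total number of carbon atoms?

13

The symbol for carbon appears 13 times in the SMILES. Lowercase c denotes aromatic carbon and counts toward C.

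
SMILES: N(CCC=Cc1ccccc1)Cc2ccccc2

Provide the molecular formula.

C17H19N

Heavy atoms from the SMILES: 17 C, 1 N.
Implicit hydrogens by atom environment:
  10 × C (aromatic): 1 H each → 10
  3 × C: 2 H each → 6
  2 × C: 1 H each → 2
  2 × C (aromatic): no H
  1 × N: 1 H
  Total hydrogens = 19.
Molecular formula: C17H19N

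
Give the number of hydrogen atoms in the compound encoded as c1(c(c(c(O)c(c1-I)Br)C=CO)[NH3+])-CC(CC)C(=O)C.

Hydrogens are implicit in SMILES; fill each atom to its normal valence:
  6 × C (aromatic): no H
  3 × C: 1 H each → 3
  2 × C: 3 H each → 6
  2 × C: 2 H each → 4
  2 × O: 1 H each → 2
  1 × Br: no H
  1 × C: no H
  1 × I: no H
  1 × N (charge +1): 3 H
  1 × O: no H
  Total hydrogens = 18.

18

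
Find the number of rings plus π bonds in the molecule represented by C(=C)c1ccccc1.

Molecular formula from the SMILES: C8H8.
DoU = (2C + 2 + N − H − X)/2 = (2·8 + 2 + 0 − 8 − 0)/2 = 10/2 = 5.
(Structurally: 1 ring(s) + 4 π bond(s) = 5.)

5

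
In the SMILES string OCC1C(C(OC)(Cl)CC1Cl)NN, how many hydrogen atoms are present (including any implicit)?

Hydrogens are implicit in SMILES; fill each atom to its normal valence:
  3 × C: 1 H each → 3
  2 × C: 2 H each → 4
  2 × Cl: no H
  1 × C: 3 H
  1 × C: no H
  1 × N: 2 H
  1 × N: 1 H
  1 × O: 1 H
  1 × O: no H
  Total hydrogens = 14.

14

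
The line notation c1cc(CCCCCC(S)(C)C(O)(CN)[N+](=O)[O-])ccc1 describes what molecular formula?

C15H24N2O3S

Heavy atoms from the SMILES: 15 C, 2 N, 3 O, 1 S.
Implicit hydrogens by atom environment:
  6 × C: 2 H each → 12
  5 × C (aromatic): 1 H each → 5
  2 × C: no H
  1 × C: 3 H
  1 × C (aromatic): no H
  1 × N: 2 H
  1 × N (charge +1): no H
  1 × O: 1 H
  1 × O: no H
  1 × O (charge -1): no H
  1 × S: 1 H
  Total hydrogens = 24.
Molecular formula: C15H24N2O3S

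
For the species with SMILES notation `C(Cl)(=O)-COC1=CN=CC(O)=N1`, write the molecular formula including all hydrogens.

Heavy atoms from the SMILES: 6 C, 1 Cl, 2 N, 3 O.
Implicit hydrogens by atom environment:
  2 × C (aromatic): 1 H each → 2
  2 × C (aromatic): no H
  2 × N (aromatic): no H
  2 × O: no H
  1 × C: 2 H
  1 × C: no H
  1 × Cl: no H
  1 × O: 1 H
  Total hydrogens = 5.
Molecular formula: C6H5ClN2O3

C6H5ClN2O3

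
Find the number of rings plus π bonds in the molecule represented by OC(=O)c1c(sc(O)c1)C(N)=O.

5

Molecular formula from the SMILES: C6H5NO4S.
DoU = (2C + 2 + N − H − X)/2 = (2·6 + 2 + 1 − 5 − 0)/2 = 10/2 = 5.
(Structurally: 1 ring(s) + 4 π bond(s) = 5.)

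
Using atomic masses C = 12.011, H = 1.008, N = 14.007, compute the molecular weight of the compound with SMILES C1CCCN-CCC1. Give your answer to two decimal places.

113.20

Molecular formula: C7H15N.
M = 7×12.011 + 15×1.008 + 1×14.007 = 113.20 g/mol.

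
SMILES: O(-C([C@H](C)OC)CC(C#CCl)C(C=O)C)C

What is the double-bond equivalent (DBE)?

3

Molecular formula from the SMILES: C12H19ClO3.
DoU = (2C + 2 + N − H − X)/2 = (2·12 + 2 + 0 − 19 − 1)/2 = 6/2 = 3.
(Structurally: 0 ring(s) + 3 π bond(s) = 3.)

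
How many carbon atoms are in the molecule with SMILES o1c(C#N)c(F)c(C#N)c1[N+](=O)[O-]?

6

The symbol for carbon appears 6 times in the SMILES. Lowercase c denotes aromatic carbon and counts toward C.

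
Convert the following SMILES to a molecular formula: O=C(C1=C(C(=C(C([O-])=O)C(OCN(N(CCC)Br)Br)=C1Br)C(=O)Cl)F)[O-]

[C13H9Br3ClFN2O6]2-

Heavy atoms from the SMILES: 3 Br, 13 C, 1 Cl, 1 F, 2 N, 6 O.
Implicit hydrogens by atom environment:
  6 × C (aromatic): no H
  4 × O: no H
  3 × Br: no H
  3 × C: 2 H each → 6
  3 × C: no H
  2 × N: no H
  2 × O (charge -1): no H
  1 × C: 3 H
  1 × Cl: no H
  1 × F: no H
  Total hydrogens = 9.
Net charge -2.
Molecular formula: [C13H9Br3ClFN2O6]2-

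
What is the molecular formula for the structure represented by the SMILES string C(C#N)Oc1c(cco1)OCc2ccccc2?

Heavy atoms from the SMILES: 13 C, 1 N, 3 O.
Implicit hydrogens by atom environment:
  7 × C (aromatic): 1 H each → 7
  3 × C (aromatic): no H
  2 × C: 2 H each → 4
  2 × O: no H
  1 × C: no H
  1 × N: no H
  1 × O (aromatic): no H
  Total hydrogens = 11.
Molecular formula: C13H11NO3

C13H11NO3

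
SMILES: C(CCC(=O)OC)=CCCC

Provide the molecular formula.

Heavy atoms from the SMILES: 9 C, 2 O.
Implicit hydrogens by atom environment:
  4 × C: 2 H each → 8
  2 × C: 3 H each → 6
  2 × C: 1 H each → 2
  2 × O: no H
  1 × C: no H
  Total hydrogens = 16.
Molecular formula: C9H16O2

C9H16O2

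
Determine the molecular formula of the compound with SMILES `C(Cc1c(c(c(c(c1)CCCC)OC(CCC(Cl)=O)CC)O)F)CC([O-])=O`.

C20H27ClFO5-

Heavy atoms from the SMILES: 20 C, 1 Cl, 1 F, 5 O.
Implicit hydrogens by atom environment:
  9 × C: 2 H each → 18
  5 × C (aromatic): no H
  3 × O: no H
  2 × C: 3 H each → 6
  2 × C: no H
  1 × C (aromatic): 1 H
  1 × C: 1 H
  1 × Cl: no H
  1 × F: no H
  1 × O: 1 H
  1 × O (charge -1): no H
  Total hydrogens = 27.
Net charge -1.
Molecular formula: C20H27ClFO5-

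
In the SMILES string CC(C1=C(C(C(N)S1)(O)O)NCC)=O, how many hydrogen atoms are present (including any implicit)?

14

Hydrogens are implicit in SMILES; fill each atom to its normal valence:
  4 × C: no H
  2 × C: 3 H each → 6
  2 × O: 1 H each → 2
  1 × C: 2 H
  1 × C: 1 H
  1 × N: 2 H
  1 × N: 1 H
  1 × O: no H
  1 × S: no H
  Total hydrogens = 14.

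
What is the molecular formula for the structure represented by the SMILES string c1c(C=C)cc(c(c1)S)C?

Heavy atoms from the SMILES: 9 C, 1 S.
Implicit hydrogens by atom environment:
  3 × C (aromatic): 1 H each → 3
  3 × C (aromatic): no H
  1 × C: 3 H
  1 × C: 2 H
  1 × C: 1 H
  1 × S: 1 H
  Total hydrogens = 10.
Molecular formula: C9H10S

C9H10S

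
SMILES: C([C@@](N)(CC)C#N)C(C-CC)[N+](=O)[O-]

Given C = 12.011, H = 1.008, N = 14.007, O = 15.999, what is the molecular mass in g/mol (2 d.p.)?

Molecular formula: C9H17N3O2.
M = 9×12.011 + 17×1.008 + 3×14.007 + 2×15.999 = 199.25 g/mol.

199.25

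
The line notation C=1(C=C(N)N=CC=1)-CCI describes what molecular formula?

C7H9IN2

Heavy atoms from the SMILES: 7 C, 1 I, 2 N.
Implicit hydrogens by atom environment:
  3 × C (aromatic): 1 H each → 3
  2 × C: 2 H each → 4
  2 × C (aromatic): no H
  1 × I: no H
  1 × N: 2 H
  1 × N (aromatic): no H
  Total hydrogens = 9.
Molecular formula: C7H9IN2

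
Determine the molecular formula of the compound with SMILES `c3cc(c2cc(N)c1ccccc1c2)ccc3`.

C16H13N

Heavy atoms from the SMILES: 16 C, 1 N.
Implicit hydrogens by atom environment:
  11 × C (aromatic): 1 H each → 11
  5 × C (aromatic): no H
  1 × N: 2 H
  Total hydrogens = 13.
Molecular formula: C16H13N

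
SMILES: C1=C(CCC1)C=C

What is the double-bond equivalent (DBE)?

3

Molecular formula from the SMILES: C7H10.
DoU = (2C + 2 + N − H − X)/2 = (2·7 + 2 + 0 − 10 − 0)/2 = 6/2 = 3.
(Structurally: 1 ring(s) + 2 π bond(s) = 3.)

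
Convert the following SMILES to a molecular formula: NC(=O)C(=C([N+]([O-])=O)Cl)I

Heavy atoms from the SMILES: 3 C, 1 Cl, 1 I, 2 N, 3 O.
Implicit hydrogens by atom environment:
  3 × C: no H
  2 × O: no H
  1 × Cl: no H
  1 × I: no H
  1 × N: 2 H
  1 × N (charge +1): no H
  1 × O (charge -1): no H
  Total hydrogens = 2.
Molecular formula: C3H2ClIN2O3

C3H2ClIN2O3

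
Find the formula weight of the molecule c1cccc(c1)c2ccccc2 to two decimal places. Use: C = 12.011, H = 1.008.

Molecular formula: C12H10.
M = 12×12.011 + 10×1.008 = 154.21 g/mol.

154.21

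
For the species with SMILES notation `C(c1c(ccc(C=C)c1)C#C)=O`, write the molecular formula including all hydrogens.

C11H8O

Heavy atoms from the SMILES: 11 C, 1 O.
Implicit hydrogens by atom environment:
  3 × C (aromatic): 1 H each → 3
  3 × C: 1 H each → 3
  3 × C (aromatic): no H
  1 × C: 2 H
  1 × C: no H
  1 × O: no H
  Total hydrogens = 8.
Molecular formula: C11H8O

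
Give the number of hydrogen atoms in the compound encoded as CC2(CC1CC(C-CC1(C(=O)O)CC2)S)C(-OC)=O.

22

Hydrogens are implicit in SMILES; fill each atom to its normal valence:
  6 × C: 2 H each → 12
  4 × C: no H
  3 × O: no H
  2 × C: 3 H each → 6
  2 × C: 1 H each → 2
  1 × O: 1 H
  1 × S: 1 H
  Total hydrogens = 22.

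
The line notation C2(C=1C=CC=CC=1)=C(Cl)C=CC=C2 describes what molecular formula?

C12H9Cl

Heavy atoms from the SMILES: 12 C, 1 Cl.
Implicit hydrogens by atom environment:
  9 × C (aromatic): 1 H each → 9
  3 × C (aromatic): no H
  1 × Cl: no H
  Total hydrogens = 9.
Molecular formula: C12H9Cl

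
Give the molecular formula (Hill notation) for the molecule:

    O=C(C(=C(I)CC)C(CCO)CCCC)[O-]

Heavy atoms from the SMILES: 12 C, 1 I, 3 O.
Implicit hydrogens by atom environment:
  6 × C: 2 H each → 12
  3 × C: no H
  2 × C: 3 H each → 6
  1 × C: 1 H
  1 × I: no H
  1 × O: 1 H
  1 × O: no H
  1 × O (charge -1): no H
  Total hydrogens = 20.
Net charge -1.
Molecular formula: C12H20IO3-

C12H20IO3-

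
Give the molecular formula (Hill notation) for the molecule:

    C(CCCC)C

Heavy atoms from the SMILES: 6 C.
Implicit hydrogens by atom environment:
  4 × C: 2 H each → 8
  2 × C: 3 H each → 6
  Total hydrogens = 14.
Molecular formula: C6H14

C6H14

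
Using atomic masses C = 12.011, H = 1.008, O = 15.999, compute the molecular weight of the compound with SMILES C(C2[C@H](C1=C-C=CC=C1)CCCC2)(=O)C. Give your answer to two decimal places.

Molecular formula: C14H18O.
M = 14×12.011 + 18×1.008 + 1×15.999 = 202.30 g/mol.

202.30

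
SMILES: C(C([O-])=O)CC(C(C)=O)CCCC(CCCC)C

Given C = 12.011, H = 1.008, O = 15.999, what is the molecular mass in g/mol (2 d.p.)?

Molecular formula: C15H27O3-.
M = 15×12.011 + 27×1.008 + 3×15.999 = 255.38 g/mol.

255.38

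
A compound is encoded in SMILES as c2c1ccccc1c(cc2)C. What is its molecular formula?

C11H10

Heavy atoms from the SMILES: 11 C.
Implicit hydrogens by atom environment:
  7 × C (aromatic): 1 H each → 7
  3 × C (aromatic): no H
  1 × C: 3 H
  Total hydrogens = 10.
Molecular formula: C11H10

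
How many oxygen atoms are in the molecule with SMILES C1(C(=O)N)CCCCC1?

1

The symbol for oxygen appears 1 time in the SMILES.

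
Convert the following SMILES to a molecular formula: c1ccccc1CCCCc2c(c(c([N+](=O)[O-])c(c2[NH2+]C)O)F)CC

C19H24FN2O3+

Heavy atoms from the SMILES: 19 C, 1 F, 2 N, 3 O.
Implicit hydrogens by atom environment:
  7 × C (aromatic): no H
  5 × C: 2 H each → 10
  5 × C (aromatic): 1 H each → 5
  2 × C: 3 H each → 6
  1 × F: no H
  1 × N (charge +1): 2 H
  1 × N (charge +1): no H
  1 × O: 1 H
  1 × O: no H
  1 × O (charge -1): no H
  Total hydrogens = 24.
Net charge +1.
Molecular formula: C19H24FN2O3+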